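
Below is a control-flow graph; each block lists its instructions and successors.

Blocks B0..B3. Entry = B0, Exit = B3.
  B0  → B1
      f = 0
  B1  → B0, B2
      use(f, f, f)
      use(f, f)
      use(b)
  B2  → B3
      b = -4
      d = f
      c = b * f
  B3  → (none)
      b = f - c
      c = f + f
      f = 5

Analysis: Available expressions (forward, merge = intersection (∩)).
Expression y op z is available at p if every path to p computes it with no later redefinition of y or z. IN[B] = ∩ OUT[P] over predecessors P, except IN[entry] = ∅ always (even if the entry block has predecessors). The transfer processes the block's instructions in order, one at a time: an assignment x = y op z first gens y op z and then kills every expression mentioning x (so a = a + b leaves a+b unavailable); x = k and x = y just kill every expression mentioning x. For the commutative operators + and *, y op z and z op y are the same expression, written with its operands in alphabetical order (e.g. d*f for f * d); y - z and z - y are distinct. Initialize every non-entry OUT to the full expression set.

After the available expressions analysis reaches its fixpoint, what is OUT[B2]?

Answer: {b*f}

Derivation:
Converged values:
  B0: | IN={} | OUT={}
  B1: | IN={} | OUT={}
  B2: | IN={} | OUT={b*f}
  B3: | IN={b*f} | OUT={}

Merge at B2: IN[B2] = OUT[B1] = {}
Applying B2's transfer function to that IN value gives OUT[B2] (row B2 above).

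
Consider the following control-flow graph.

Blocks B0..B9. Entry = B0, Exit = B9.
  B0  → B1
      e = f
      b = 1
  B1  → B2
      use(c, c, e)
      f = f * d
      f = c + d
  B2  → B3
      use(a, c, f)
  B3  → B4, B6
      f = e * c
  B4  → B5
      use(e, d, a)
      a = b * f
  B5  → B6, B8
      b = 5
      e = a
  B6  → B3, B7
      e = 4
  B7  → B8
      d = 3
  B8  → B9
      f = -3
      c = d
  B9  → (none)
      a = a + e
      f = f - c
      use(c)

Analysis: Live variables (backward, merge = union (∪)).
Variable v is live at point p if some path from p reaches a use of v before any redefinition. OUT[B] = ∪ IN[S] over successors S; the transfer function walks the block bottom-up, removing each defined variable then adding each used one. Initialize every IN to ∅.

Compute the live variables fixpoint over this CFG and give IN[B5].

Converged values:
  B0: | IN={a, c, d, f} | OUT={a, b, c, d, e, f}
  B1: | IN={a, b, c, d, e, f} | OUT={a, b, c, d, e, f}
  B2: | IN={a, b, c, d, e, f} | OUT={a, b, c, d, e}
  B3: | IN={a, b, c, d, e} | OUT={a, b, c, d, e, f}
  B4: | IN={a, b, c, d, e, f} | OUT={a, c, d}
  B5: | IN={a, c, d} | OUT={a, b, c, d, e}
  B6: | IN={a, b, c, d} | OUT={a, b, c, d, e}
  B7: | IN={a, e} | OUT={a, d, e}
  B8: | IN={a, d, e} | OUT={a, c, e, f}
  B9: | IN={a, c, e, f} | OUT={}

Merge at B5: OUT[B5] = IN[B6] ⊔ IN[B8] = {a, b, c, d, e}
Applying B5's transfer function to that OUT value gives IN[B5] (row B5 above).

Answer: {a, c, d}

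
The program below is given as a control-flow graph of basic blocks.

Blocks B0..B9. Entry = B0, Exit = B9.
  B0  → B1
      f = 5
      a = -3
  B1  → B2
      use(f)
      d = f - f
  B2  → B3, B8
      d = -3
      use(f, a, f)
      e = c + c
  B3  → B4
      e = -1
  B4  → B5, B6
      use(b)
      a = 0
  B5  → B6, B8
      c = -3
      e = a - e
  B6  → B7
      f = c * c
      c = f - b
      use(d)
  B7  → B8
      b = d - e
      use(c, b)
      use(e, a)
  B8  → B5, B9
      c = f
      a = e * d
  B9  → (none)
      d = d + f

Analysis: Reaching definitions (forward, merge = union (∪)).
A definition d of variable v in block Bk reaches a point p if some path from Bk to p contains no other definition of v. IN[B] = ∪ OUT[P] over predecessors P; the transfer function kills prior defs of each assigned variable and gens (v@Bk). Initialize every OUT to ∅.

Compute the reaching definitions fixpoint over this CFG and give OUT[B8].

Fixpoint table:
  B0:   IN={}   OUT={a@B0, f@B0}
  B1:   IN={a@B0, f@B0}   OUT={a@B0, d@B1, f@B0}
  B2:   IN={a@B0, d@B1, f@B0}   OUT={a@B0, d@B2, e@B2, f@B0}
  B3:   IN={a@B0, d@B2, e@B2, f@B0}   OUT={a@B0, d@B2, e@B3, f@B0}
  B4:   IN={a@B0, d@B2, e@B3, f@B0}   OUT={a@B4, d@B2, e@B3, f@B0}
  B5:   IN={a@B4, a@B8, b@B7, c@B8, d@B2, e@B2, e@B3, e@B5, f@B0, f@B6}   OUT={a@B4, a@B8, b@B7, c@B5, d@B2, e@B5, f@B0, f@B6}
  B6:   IN={a@B4, a@B8, b@B7, c@B5, d@B2, e@B3, e@B5, f@B0, f@B6}   OUT={a@B4, a@B8, b@B7, c@B6, d@B2, e@B3, e@B5, f@B6}
  B7:   IN={a@B4, a@B8, b@B7, c@B6, d@B2, e@B3, e@B5, f@B6}   OUT={a@B4, a@B8, b@B7, c@B6, d@B2, e@B3, e@B5, f@B6}
  B8:   IN={a@B0, a@B4, a@B8, b@B7, c@B5, c@B6, d@B2, e@B2, e@B3, e@B5, f@B0, f@B6}   OUT={a@B8, b@B7, c@B8, d@B2, e@B2, e@B3, e@B5, f@B0, f@B6}
  B9:   IN={a@B8, b@B7, c@B8, d@B2, e@B2, e@B3, e@B5, f@B0, f@B6}   OUT={a@B8, b@B7, c@B8, d@B9, e@B2, e@B3, e@B5, f@B0, f@B6}

Merge at B8: IN[B8] = OUT[B2] ⊔ OUT[B5] ⊔ OUT[B7] = {a@B0, a@B4, a@B8, b@B7, c@B5, c@B6, d@B2, e@B2, e@B3, e@B5, f@B0, f@B6}
Applying B8's transfer function to that IN value gives OUT[B8] (row B8 above).

Answer: {a@B8, b@B7, c@B8, d@B2, e@B2, e@B3, e@B5, f@B0, f@B6}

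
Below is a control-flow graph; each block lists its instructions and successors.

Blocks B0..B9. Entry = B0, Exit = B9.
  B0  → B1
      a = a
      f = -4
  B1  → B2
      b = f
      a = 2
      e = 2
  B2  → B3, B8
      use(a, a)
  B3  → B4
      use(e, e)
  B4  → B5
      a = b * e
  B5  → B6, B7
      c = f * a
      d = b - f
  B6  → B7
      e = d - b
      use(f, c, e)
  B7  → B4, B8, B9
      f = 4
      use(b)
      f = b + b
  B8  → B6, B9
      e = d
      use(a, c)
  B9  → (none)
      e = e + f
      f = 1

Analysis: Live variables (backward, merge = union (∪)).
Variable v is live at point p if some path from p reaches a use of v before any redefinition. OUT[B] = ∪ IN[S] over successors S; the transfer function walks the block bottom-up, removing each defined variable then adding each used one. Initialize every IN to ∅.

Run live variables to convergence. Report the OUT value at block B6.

Answer: {a, b, c, d, e}

Derivation:
Converged values:
  B0: | IN={a, c, d} | OUT={c, d, f}
  B1: | IN={c, d, f} | OUT={a, b, c, d, e, f}
  B2: | IN={a, b, c, d, e, f} | OUT={a, b, c, d, e, f}
  B3: | IN={b, e, f} | OUT={b, e, f}
  B4: | IN={b, e, f} | OUT={a, b, e, f}
  B5: | IN={a, b, e, f} | OUT={a, b, c, d, e, f}
  B6: | IN={a, b, c, d, f} | OUT={a, b, c, d, e}
  B7: | IN={a, b, c, d, e} | OUT={a, b, c, d, e, f}
  B8: | IN={a, b, c, d, f} | OUT={a, b, c, d, e, f}
  B9: | IN={e, f} | OUT={}

Merge at B6: OUT[B6] = IN[B7] = {a, b, c, d, e}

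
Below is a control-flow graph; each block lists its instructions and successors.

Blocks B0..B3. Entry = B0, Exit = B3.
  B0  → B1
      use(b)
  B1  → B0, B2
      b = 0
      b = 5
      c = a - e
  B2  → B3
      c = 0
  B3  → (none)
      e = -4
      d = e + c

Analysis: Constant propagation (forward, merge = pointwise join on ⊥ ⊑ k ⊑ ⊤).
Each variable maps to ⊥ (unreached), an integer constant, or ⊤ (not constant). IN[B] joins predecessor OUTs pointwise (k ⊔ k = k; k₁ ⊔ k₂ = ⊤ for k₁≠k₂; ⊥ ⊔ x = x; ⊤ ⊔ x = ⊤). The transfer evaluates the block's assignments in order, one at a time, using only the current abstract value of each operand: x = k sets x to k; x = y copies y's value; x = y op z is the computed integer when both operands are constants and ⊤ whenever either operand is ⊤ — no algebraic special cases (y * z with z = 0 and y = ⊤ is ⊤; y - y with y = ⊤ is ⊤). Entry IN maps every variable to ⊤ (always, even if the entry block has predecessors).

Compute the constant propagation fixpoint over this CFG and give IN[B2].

Answer: {a: ⊤, b: 5, c: ⊤, d: ⊤, e: ⊤, f: ⊤}

Working:
Per-block solution:
  B0:  IN=(all ⊤)  OUT=(all ⊤)
  B1:  IN=(all ⊤)  OUT={b:5; rest ⊤}
  B2:  IN={b:5; rest ⊤}  OUT={b:5, c:0; rest ⊤}
  B3:  IN={b:5, c:0; rest ⊤}  OUT={b:5, c:0, d:-4, e:-4; rest ⊤}

Merge at B2: IN[B2] = OUT[B1] = {a: ⊤, b: 5, c: ⊤, d: ⊤, e: ⊤, f: ⊤}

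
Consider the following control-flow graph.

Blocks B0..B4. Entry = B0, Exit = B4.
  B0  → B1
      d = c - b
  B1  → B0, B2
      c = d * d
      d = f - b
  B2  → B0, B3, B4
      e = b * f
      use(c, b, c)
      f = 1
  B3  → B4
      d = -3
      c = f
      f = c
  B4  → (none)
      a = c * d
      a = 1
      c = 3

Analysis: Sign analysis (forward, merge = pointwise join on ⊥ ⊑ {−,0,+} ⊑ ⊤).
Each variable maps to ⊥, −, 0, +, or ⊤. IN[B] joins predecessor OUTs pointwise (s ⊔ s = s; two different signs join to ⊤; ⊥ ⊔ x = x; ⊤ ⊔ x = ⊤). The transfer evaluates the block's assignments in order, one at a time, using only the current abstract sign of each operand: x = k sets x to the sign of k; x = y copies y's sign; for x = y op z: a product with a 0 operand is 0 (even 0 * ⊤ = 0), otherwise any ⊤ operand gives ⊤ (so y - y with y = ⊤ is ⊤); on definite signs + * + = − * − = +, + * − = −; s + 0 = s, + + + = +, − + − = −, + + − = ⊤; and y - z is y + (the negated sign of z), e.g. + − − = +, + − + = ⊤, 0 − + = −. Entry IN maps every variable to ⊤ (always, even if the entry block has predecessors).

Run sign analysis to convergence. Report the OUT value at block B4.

Fixpoint table:
  B0:  IN=(all ⊤)  OUT=(all ⊤)
  B1:  IN=(all ⊤)  OUT=(all ⊤)
  B2:  IN=(all ⊤)  OUT={f:+; rest ⊤}
  B3:  IN={f:+; rest ⊤}  OUT={c:+, d:-, f:+; rest ⊤}
  B4:  IN={f:+; rest ⊤}  OUT={a:+, c:+, f:+; rest ⊤}

Merge at B4: IN[B4] = OUT[B2] ⊔ OUT[B3] = {a: ⊤, b: ⊤, c: ⊤, d: ⊤, e: ⊤, f: +}
Applying B4's transfer function to that IN value gives OUT[B4] (row B4 above).

Answer: {a: +, b: ⊤, c: +, d: ⊤, e: ⊤, f: +}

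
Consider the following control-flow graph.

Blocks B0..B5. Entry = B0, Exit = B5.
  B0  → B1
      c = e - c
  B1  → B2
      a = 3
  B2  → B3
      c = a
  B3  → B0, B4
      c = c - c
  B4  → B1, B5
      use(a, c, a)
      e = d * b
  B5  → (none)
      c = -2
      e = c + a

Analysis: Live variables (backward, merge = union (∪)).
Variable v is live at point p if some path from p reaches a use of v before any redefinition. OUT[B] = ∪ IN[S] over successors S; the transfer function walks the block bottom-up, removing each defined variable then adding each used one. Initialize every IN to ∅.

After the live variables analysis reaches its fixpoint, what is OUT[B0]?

Converged values:
  B0:   IN={b, c, d, e}   OUT={b, d, e}
  B1:   IN={b, d, e}   OUT={a, b, d, e}
  B2:   IN={a, b, d, e}   OUT={a, b, c, d, e}
  B3:   IN={a, b, c, d, e}   OUT={a, b, c, d, e}
  B4:   IN={a, b, c, d}   OUT={a, b, d, e}
  B5:   IN={a}   OUT={}

Merge at B0: OUT[B0] = IN[B1] = {b, d, e}

Answer: {b, d, e}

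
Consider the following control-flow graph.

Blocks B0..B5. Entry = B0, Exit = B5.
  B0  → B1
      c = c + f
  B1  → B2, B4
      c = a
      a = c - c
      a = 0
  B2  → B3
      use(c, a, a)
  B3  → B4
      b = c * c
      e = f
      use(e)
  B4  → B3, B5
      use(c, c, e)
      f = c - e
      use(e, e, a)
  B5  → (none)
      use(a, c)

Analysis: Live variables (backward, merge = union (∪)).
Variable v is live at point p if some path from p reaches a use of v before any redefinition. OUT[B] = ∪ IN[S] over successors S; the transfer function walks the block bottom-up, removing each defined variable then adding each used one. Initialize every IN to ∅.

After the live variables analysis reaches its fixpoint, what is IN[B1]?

Fixpoint table:
  B0: | IN={a, c, e, f} | OUT={a, e, f}
  B1: | IN={a, e, f} | OUT={a, c, e, f}
  B2: | IN={a, c, f} | OUT={a, c, f}
  B3: | IN={a, c, f} | OUT={a, c, e}
  B4: | IN={a, c, e} | OUT={a, c, f}
  B5: | IN={a, c} | OUT={}

Merge at B1: OUT[B1] = IN[B2] ⊔ IN[B4] = {a, c, e, f}
Applying B1's transfer function to that OUT value gives IN[B1] (row B1 above).

Answer: {a, e, f}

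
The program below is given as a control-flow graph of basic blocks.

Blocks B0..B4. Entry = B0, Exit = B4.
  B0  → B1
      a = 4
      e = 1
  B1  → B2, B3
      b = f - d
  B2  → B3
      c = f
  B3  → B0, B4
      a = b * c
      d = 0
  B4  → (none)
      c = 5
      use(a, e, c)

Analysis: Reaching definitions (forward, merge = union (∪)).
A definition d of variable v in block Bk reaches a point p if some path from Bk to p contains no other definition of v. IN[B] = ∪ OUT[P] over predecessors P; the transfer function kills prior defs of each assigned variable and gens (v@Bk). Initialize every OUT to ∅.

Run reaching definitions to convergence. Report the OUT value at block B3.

Answer: {a@B3, b@B1, c@B2, d@B3, e@B0}

Working:
Fixpoint table:
  B0:  IN={a@B3, b@B1, c@B2, d@B3, e@B0}  OUT={a@B0, b@B1, c@B2, d@B3, e@B0}
  B1:  IN={a@B0, b@B1, c@B2, d@B3, e@B0}  OUT={a@B0, b@B1, c@B2, d@B3, e@B0}
  B2:  IN={a@B0, b@B1, c@B2, d@B3, e@B0}  OUT={a@B0, b@B1, c@B2, d@B3, e@B0}
  B3:  IN={a@B0, b@B1, c@B2, d@B3, e@B0}  OUT={a@B3, b@B1, c@B2, d@B3, e@B0}
  B4:  IN={a@B3, b@B1, c@B2, d@B3, e@B0}  OUT={a@B3, b@B1, c@B4, d@B3, e@B0}

Merge at B3: IN[B3] = OUT[B1] ⊔ OUT[B2] = {a@B0, b@B1, c@B2, d@B3, e@B0}
Applying B3's transfer function to that IN value gives OUT[B3] (row B3 above).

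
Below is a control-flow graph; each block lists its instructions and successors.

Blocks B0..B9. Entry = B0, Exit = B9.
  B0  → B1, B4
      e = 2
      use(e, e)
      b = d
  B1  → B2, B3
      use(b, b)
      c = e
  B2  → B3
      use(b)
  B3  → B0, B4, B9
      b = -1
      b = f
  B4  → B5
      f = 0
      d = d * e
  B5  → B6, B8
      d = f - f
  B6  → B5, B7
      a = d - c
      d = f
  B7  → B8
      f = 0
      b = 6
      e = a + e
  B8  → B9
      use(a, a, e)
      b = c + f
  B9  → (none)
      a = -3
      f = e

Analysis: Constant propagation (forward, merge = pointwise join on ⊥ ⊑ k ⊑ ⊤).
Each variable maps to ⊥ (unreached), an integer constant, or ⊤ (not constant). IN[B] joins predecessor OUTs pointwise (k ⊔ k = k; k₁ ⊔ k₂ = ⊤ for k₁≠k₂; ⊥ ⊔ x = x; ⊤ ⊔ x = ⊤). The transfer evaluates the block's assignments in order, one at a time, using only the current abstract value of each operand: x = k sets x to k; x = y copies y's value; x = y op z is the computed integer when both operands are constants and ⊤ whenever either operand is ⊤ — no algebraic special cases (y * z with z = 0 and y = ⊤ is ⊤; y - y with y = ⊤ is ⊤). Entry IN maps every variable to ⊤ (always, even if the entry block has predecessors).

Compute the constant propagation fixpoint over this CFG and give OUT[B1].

Converged values:
  B0: | IN=(all ⊤) | OUT={e:2; rest ⊤}
  B1: | IN={e:2; rest ⊤} | OUT={c:2, e:2; rest ⊤}
  B2: | IN={c:2, e:2; rest ⊤} | OUT={c:2, e:2; rest ⊤}
  B3: | IN={c:2, e:2; rest ⊤} | OUT={c:2, e:2; rest ⊤}
  B4: | IN={e:2; rest ⊤} | OUT={e:2, f:0; rest ⊤}
  B5: | IN={e:2, f:0; rest ⊤} | OUT={d:0, e:2, f:0; rest ⊤}
  B6: | IN={d:0, e:2, f:0; rest ⊤} | OUT={d:0, e:2, f:0; rest ⊤}
  B7: | IN={d:0, e:2, f:0; rest ⊤} | OUT={b:6, d:0, f:0; rest ⊤}
  B8: | IN={d:0, f:0; rest ⊤} | OUT={d:0, f:0; rest ⊤}
  B9: | IN=(all ⊤) | OUT={a:-3; rest ⊤}

Merge at B1: IN[B1] = OUT[B0] = {a: ⊤, b: ⊤, c: ⊤, d: ⊤, e: 2, f: ⊤}
Applying B1's transfer function to that IN value gives OUT[B1] (row B1 above).

Answer: {a: ⊤, b: ⊤, c: 2, d: ⊤, e: 2, f: ⊤}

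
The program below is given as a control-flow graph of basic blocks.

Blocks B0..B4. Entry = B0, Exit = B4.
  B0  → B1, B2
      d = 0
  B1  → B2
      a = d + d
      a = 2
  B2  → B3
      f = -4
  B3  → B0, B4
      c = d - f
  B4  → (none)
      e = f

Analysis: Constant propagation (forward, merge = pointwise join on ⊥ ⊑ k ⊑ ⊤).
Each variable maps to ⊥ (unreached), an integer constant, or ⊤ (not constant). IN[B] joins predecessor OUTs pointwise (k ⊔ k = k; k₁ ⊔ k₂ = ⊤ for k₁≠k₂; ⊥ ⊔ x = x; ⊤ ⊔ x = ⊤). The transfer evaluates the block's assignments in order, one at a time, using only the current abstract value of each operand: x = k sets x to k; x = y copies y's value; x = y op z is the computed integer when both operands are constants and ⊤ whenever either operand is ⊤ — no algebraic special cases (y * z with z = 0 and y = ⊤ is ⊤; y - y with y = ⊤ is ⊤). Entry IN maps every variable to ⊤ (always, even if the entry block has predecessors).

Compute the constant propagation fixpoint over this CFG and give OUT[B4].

Answer: {a: ⊤, b: ⊤, c: 4, d: 0, e: -4, f: -4}

Trace:
Converged values:
  B0:   IN=(all ⊤)   OUT={d:0; rest ⊤}
  B1:   IN={d:0; rest ⊤}   OUT={a:2, d:0; rest ⊤}
  B2:   IN={d:0; rest ⊤}   OUT={d:0, f:-4; rest ⊤}
  B3:   IN={d:0, f:-4; rest ⊤}   OUT={c:4, d:0, f:-4; rest ⊤}
  B4:   IN={c:4, d:0, f:-4; rest ⊤}   OUT={c:4, d:0, e:-4, f:-4; rest ⊤}

Merge at B4: IN[B4] = OUT[B3] = {a: ⊤, b: ⊤, c: 4, d: 0, e: ⊤, f: -4}
Applying B4's transfer function to that IN value gives OUT[B4] (row B4 above).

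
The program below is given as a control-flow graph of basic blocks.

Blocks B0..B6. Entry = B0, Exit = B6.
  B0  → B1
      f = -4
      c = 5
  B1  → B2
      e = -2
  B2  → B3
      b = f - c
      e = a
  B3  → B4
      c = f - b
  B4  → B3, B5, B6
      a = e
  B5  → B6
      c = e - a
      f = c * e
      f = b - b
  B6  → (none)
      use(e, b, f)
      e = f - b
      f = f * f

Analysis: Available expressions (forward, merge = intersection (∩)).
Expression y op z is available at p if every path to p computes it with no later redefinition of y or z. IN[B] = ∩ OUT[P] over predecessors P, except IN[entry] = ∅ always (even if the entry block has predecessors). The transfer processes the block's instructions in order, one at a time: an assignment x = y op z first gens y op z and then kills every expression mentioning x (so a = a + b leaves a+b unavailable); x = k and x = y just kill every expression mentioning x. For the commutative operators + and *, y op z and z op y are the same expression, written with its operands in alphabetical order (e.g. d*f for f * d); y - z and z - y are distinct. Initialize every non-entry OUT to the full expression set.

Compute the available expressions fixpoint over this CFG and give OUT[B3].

Answer: {f-b}

Working:
Fixpoint table:
  B0:   IN={}   OUT={}
  B1:   IN={}   OUT={}
  B2:   IN={}   OUT={f-c}
  B3:   IN={}   OUT={f-b}
  B4:   IN={f-b}   OUT={f-b}
  B5:   IN={f-b}   OUT={b-b, c*e, e-a}
  B6:   IN={}   OUT={}

Merge at B3: IN[B3] = OUT[B2] ∩ OUT[B4] = {}
Applying B3's transfer function to that IN value gives OUT[B3] (row B3 above).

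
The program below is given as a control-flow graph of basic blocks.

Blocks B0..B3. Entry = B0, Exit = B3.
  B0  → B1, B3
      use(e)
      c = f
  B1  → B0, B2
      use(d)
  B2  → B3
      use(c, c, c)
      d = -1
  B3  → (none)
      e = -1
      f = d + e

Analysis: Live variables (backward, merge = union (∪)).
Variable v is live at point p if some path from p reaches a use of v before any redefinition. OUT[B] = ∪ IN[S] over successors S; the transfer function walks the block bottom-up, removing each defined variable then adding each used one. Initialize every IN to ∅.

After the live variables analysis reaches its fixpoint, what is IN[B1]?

Answer: {c, d, e, f}

Derivation:
Converged values:
  B0:   IN={d, e, f}   OUT={c, d, e, f}
  B1:   IN={c, d, e, f}   OUT={c, d, e, f}
  B2:   IN={c}   OUT={d}
  B3:   IN={d}   OUT={}

Merge at B1: OUT[B1] = IN[B0] ⊔ IN[B2] = {c, d, e, f}
Applying B1's transfer function to that OUT value gives IN[B1] (row B1 above).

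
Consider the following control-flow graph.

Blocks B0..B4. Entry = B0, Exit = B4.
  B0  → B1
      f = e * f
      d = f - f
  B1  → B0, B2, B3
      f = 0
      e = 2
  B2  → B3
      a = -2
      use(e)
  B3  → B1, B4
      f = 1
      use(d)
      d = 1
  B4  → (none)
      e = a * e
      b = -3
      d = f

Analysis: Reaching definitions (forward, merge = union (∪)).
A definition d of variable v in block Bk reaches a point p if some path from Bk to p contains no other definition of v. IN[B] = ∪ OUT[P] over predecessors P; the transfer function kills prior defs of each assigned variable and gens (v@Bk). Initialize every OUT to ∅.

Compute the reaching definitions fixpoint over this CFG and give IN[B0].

Per-block solution:
  B0:   IN={a@B2, d@B0, d@B3, e@B1, f@B1}   OUT={a@B2, d@B0, e@B1, f@B0}
  B1:   IN={a@B2, d@B0, d@B3, e@B1, f@B0, f@B3}   OUT={a@B2, d@B0, d@B3, e@B1, f@B1}
  B2:   IN={a@B2, d@B0, d@B3, e@B1, f@B1}   OUT={a@B2, d@B0, d@B3, e@B1, f@B1}
  B3:   IN={a@B2, d@B0, d@B3, e@B1, f@B1}   OUT={a@B2, d@B3, e@B1, f@B3}
  B4:   IN={a@B2, d@B3, e@B1, f@B3}   OUT={a@B2, b@B4, d@B4, e@B4, f@B3}

Merge at B0 (entry node, so the boundary value {} is joined with the incoming edge(s)): IN[B0] = {} ⊔ OUT[B1] = {a@B2, d@B0, d@B3, e@B1, f@B1}

Answer: {a@B2, d@B0, d@B3, e@B1, f@B1}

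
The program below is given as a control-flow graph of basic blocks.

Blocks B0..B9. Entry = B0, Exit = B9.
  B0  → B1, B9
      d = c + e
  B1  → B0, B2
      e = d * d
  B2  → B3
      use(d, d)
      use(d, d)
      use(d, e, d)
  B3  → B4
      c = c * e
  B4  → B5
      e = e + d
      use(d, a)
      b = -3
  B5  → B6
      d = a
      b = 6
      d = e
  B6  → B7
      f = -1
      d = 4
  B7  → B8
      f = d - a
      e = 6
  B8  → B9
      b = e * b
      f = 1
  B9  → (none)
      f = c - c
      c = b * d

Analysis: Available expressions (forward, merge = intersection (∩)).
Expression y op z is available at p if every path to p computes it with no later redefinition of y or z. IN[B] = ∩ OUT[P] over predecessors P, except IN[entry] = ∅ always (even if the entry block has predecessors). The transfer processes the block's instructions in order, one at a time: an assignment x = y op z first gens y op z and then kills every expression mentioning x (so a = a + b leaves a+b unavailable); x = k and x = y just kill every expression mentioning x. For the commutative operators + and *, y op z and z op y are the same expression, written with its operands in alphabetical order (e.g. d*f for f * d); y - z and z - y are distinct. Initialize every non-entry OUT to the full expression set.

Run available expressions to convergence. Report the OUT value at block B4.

Per-block solution:
  B0:   IN={}   OUT={c+e}
  B1:   IN={c+e}   OUT={d*d}
  B2:   IN={d*d}   OUT={d*d}
  B3:   IN={d*d}   OUT={d*d}
  B4:   IN={d*d}   OUT={d*d}
  B5:   IN={d*d}   OUT={}
  B6:   IN={}   OUT={}
  B7:   IN={}   OUT={d-a}
  B8:   IN={d-a}   OUT={d-a}
  B9:   IN={}   OUT={b*d}

Merge at B4: IN[B4] = OUT[B3] = {d*d}
Applying B4's transfer function to that IN value gives OUT[B4] (row B4 above).

Answer: {d*d}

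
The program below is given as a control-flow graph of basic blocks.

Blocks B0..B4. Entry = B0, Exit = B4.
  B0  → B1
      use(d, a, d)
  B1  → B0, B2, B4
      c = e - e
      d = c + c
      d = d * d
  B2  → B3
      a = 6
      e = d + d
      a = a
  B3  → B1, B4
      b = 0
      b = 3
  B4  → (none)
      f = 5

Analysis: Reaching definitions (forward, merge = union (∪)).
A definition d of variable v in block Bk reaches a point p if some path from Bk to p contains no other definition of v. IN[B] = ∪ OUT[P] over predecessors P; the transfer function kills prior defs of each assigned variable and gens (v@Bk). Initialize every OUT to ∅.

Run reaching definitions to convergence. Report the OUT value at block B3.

Per-block solution:
  B0:  IN={a@B2, b@B3, c@B1, d@B1, e@B2}  OUT={a@B2, b@B3, c@B1, d@B1, e@B2}
  B1:  IN={a@B2, b@B3, c@B1, d@B1, e@B2}  OUT={a@B2, b@B3, c@B1, d@B1, e@B2}
  B2:  IN={a@B2, b@B3, c@B1, d@B1, e@B2}  OUT={a@B2, b@B3, c@B1, d@B1, e@B2}
  B3:  IN={a@B2, b@B3, c@B1, d@B1, e@B2}  OUT={a@B2, b@B3, c@B1, d@B1, e@B2}
  B4:  IN={a@B2, b@B3, c@B1, d@B1, e@B2}  OUT={a@B2, b@B3, c@B1, d@B1, e@B2, f@B4}

Merge at B3: IN[B3] = OUT[B2] = {a@B2, b@B3, c@B1, d@B1, e@B2}
Applying B3's transfer function to that IN value gives OUT[B3] (row B3 above).

Answer: {a@B2, b@B3, c@B1, d@B1, e@B2}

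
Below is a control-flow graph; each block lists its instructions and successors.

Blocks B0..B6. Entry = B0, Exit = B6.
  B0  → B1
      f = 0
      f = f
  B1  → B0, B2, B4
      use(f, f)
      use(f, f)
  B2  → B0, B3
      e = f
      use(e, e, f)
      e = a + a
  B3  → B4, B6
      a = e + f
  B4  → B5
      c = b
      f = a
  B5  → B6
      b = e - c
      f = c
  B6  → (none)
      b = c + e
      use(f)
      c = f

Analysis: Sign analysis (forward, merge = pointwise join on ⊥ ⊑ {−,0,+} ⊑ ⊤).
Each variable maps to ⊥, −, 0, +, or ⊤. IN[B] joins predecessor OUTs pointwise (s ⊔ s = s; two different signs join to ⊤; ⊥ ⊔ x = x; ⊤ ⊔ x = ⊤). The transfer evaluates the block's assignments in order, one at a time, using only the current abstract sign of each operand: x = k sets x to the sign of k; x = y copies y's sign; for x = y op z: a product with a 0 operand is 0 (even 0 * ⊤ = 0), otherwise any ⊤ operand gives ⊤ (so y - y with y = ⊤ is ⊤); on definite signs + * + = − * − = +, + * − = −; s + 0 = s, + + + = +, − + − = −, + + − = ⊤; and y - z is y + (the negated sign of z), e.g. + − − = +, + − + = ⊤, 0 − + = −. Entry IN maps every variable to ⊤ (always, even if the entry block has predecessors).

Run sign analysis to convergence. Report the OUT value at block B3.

Per-block solution:
  B0:   IN=(all ⊤)   OUT={f:0; rest ⊤}
  B1:   IN={f:0; rest ⊤}   OUT={f:0; rest ⊤}
  B2:   IN={f:0; rest ⊤}   OUT={f:0; rest ⊤}
  B3:   IN={f:0; rest ⊤}   OUT={f:0; rest ⊤}
  B4:   IN={f:0; rest ⊤}   OUT=(all ⊤)
  B5:   IN=(all ⊤)   OUT=(all ⊤)
  B6:   IN=(all ⊤)   OUT=(all ⊤)

Merge at B3: IN[B3] = OUT[B2] = {a: ⊤, b: ⊤, c: ⊤, d: ⊤, e: ⊤, f: 0}
Applying B3's transfer function to that IN value gives OUT[B3] (row B3 above).

Answer: {a: ⊤, b: ⊤, c: ⊤, d: ⊤, e: ⊤, f: 0}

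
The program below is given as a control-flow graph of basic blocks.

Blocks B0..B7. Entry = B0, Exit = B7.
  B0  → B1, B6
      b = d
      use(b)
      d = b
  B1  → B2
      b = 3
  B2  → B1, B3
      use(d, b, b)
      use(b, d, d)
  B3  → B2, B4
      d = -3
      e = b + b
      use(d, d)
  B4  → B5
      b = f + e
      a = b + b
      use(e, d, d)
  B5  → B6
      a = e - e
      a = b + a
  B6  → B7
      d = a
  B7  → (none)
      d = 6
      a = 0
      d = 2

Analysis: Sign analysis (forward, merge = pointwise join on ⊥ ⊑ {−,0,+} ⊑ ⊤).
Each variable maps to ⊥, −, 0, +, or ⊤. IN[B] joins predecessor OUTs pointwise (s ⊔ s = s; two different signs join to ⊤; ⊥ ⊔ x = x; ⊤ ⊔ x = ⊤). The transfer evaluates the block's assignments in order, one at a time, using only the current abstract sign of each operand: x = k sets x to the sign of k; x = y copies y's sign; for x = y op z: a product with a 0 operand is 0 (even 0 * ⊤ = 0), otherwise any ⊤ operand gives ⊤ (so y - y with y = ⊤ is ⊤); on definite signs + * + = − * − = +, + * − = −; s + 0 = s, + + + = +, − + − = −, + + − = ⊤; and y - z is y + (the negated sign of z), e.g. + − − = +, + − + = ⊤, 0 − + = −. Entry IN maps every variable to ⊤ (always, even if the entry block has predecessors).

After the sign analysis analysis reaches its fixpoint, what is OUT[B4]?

Answer: {a: ⊤, b: ⊤, c: ⊤, d: -, e: +, f: ⊤}

Working:
Per-block solution:
  B0: | IN=(all ⊤) | OUT=(all ⊤)
  B1: | IN=(all ⊤) | OUT={b:+; rest ⊤}
  B2: | IN={b:+; rest ⊤} | OUT={b:+; rest ⊤}
  B3: | IN={b:+; rest ⊤} | OUT={b:+, d:-, e:+; rest ⊤}
  B4: | IN={b:+, d:-, e:+; rest ⊤} | OUT={d:-, e:+; rest ⊤}
  B5: | IN={d:-, e:+; rest ⊤} | OUT={d:-, e:+; rest ⊤}
  B6: | IN=(all ⊤) | OUT=(all ⊤)
  B7: | IN=(all ⊤) | OUT={a:0, d:+; rest ⊤}

Merge at B4: IN[B4] = OUT[B3] = {a: ⊤, b: +, c: ⊤, d: -, e: +, f: ⊤}
Applying B4's transfer function to that IN value gives OUT[B4] (row B4 above).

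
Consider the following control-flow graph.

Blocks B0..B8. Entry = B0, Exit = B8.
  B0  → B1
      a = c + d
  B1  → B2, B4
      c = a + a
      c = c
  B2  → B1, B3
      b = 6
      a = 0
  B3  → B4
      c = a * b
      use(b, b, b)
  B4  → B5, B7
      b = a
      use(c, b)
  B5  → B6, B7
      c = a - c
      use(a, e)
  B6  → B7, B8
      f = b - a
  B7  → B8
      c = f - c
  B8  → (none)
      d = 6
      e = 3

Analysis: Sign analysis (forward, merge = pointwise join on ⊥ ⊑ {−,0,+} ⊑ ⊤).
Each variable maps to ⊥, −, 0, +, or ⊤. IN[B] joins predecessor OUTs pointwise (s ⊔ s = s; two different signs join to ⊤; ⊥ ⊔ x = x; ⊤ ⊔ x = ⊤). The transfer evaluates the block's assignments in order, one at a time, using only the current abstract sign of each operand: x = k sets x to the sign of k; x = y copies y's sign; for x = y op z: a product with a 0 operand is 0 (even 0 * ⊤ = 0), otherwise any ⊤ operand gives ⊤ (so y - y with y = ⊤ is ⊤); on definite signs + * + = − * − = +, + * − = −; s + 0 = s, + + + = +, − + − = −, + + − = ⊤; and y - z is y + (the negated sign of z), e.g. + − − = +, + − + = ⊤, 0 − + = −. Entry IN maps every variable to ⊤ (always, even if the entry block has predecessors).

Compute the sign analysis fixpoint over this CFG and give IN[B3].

Answer: {a: 0, b: +, c: ⊤, d: ⊤, e: ⊤, f: ⊤}

Derivation:
Converged values:
  B0:   IN=(all ⊤)   OUT=(all ⊤)
  B1:   IN=(all ⊤)   OUT=(all ⊤)
  B2:   IN=(all ⊤)   OUT={a:0, b:+; rest ⊤}
  B3:   IN={a:0, b:+; rest ⊤}   OUT={a:0, b:+, c:0; rest ⊤}
  B4:   IN=(all ⊤)   OUT=(all ⊤)
  B5:   IN=(all ⊤)   OUT=(all ⊤)
  B6:   IN=(all ⊤)   OUT=(all ⊤)
  B7:   IN=(all ⊤)   OUT=(all ⊤)
  B8:   IN=(all ⊤)   OUT={d:+, e:+; rest ⊤}

Merge at B3: IN[B3] = OUT[B2] = {a: 0, b: +, c: ⊤, d: ⊤, e: ⊤, f: ⊤}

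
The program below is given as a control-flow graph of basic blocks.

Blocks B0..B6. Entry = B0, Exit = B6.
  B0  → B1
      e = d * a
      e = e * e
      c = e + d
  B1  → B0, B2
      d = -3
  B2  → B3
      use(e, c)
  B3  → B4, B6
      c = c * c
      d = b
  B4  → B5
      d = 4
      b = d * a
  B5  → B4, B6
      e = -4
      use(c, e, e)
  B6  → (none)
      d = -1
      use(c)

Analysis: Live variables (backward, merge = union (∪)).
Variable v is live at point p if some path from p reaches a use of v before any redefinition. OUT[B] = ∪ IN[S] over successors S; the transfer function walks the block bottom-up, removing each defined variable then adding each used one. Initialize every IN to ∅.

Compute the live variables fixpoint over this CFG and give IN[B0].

Answer: {a, b, d}

Derivation:
Fixpoint table:
  B0:   IN={a, b, d}   OUT={a, b, c, e}
  B1:   IN={a, b, c, e}   OUT={a, b, c, d, e}
  B2:   IN={a, b, c, e}   OUT={a, b, c}
  B3:   IN={a, b, c}   OUT={a, c}
  B4:   IN={a, c}   OUT={a, c}
  B5:   IN={a, c}   OUT={a, c}
  B6:   IN={c}   OUT={}

Merge at B0: OUT[B0] = IN[B1] = {a, b, c, e}
Applying B0's transfer function to that OUT value gives IN[B0] (row B0 above).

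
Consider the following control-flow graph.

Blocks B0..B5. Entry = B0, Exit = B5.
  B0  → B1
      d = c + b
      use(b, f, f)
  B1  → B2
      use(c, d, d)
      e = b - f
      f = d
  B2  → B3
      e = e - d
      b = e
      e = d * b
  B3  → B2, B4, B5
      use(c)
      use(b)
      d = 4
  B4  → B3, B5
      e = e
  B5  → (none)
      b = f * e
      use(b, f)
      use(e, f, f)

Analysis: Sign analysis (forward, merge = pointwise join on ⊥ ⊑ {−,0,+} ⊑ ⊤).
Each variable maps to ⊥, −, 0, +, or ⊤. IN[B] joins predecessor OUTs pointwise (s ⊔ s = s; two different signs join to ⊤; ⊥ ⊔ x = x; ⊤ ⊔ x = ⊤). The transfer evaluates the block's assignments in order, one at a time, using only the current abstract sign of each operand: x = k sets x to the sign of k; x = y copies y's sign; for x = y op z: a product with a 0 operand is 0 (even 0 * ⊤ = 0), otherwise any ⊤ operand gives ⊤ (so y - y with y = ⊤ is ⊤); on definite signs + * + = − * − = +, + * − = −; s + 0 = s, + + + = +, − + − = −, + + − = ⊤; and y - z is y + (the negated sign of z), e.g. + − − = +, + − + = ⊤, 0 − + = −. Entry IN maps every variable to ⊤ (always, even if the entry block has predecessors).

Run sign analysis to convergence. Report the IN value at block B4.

Answer: {a: ⊤, b: ⊤, c: ⊤, d: +, e: ⊤, f: ⊤}

Trace:
Fixpoint table:
  B0:  IN=(all ⊤)  OUT=(all ⊤)
  B1:  IN=(all ⊤)  OUT=(all ⊤)
  B2:  IN=(all ⊤)  OUT=(all ⊤)
  B3:  IN=(all ⊤)  OUT={d:+; rest ⊤}
  B4:  IN={d:+; rest ⊤}  OUT={d:+; rest ⊤}
  B5:  IN={d:+; rest ⊤}  OUT={d:+; rest ⊤}

Merge at B4: IN[B4] = OUT[B3] = {a: ⊤, b: ⊤, c: ⊤, d: +, e: ⊤, f: ⊤}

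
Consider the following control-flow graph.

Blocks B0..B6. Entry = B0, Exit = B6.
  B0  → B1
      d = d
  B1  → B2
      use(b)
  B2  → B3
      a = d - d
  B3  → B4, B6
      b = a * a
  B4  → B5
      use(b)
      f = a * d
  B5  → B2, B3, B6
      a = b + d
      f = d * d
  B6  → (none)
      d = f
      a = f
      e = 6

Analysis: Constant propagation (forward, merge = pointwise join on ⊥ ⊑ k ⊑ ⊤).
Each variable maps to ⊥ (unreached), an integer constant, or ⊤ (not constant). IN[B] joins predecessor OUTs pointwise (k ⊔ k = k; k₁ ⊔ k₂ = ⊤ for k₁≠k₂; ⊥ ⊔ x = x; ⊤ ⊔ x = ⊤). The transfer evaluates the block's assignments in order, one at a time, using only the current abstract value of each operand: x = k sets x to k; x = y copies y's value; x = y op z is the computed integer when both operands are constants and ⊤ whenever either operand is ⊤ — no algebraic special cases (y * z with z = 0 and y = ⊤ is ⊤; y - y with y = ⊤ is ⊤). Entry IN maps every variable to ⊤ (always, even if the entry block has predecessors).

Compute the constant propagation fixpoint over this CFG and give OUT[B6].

Answer: {a: ⊤, b: ⊤, c: ⊤, d: ⊤, e: 6, f: ⊤}

Trace:
Converged values:
  B0: | IN=(all ⊤) | OUT=(all ⊤)
  B1: | IN=(all ⊤) | OUT=(all ⊤)
  B2: | IN=(all ⊤) | OUT=(all ⊤)
  B3: | IN=(all ⊤) | OUT=(all ⊤)
  B4: | IN=(all ⊤) | OUT=(all ⊤)
  B5: | IN=(all ⊤) | OUT=(all ⊤)
  B6: | IN=(all ⊤) | OUT={e:6; rest ⊤}

Merge at B6: IN[B6] = OUT[B3] ⊔ OUT[B5] = {a: ⊤, b: ⊤, c: ⊤, d: ⊤, e: ⊤, f: ⊤}
Applying B6's transfer function to that IN value gives OUT[B6] (row B6 above).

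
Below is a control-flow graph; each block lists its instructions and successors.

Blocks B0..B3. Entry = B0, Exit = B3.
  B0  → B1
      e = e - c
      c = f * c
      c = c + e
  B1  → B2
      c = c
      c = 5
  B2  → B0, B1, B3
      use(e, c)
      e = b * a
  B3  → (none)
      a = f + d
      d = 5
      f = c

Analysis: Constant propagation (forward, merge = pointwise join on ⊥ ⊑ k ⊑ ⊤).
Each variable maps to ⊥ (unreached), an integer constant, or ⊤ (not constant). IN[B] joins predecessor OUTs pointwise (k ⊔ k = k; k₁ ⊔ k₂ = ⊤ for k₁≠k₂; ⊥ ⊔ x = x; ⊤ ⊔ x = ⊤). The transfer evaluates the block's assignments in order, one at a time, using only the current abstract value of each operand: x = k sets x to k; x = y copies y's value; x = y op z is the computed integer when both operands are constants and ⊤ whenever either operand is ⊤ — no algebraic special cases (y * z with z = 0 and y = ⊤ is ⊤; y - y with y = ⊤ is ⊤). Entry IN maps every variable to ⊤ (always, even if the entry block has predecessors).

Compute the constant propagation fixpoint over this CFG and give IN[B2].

Answer: {a: ⊤, b: ⊤, c: 5, d: ⊤, e: ⊤, f: ⊤}

Trace:
Converged values:
  B0: | IN=(all ⊤) | OUT=(all ⊤)
  B1: | IN=(all ⊤) | OUT={c:5; rest ⊤}
  B2: | IN={c:5; rest ⊤} | OUT={c:5; rest ⊤}
  B3: | IN={c:5; rest ⊤} | OUT={c:5, d:5, f:5; rest ⊤}

Merge at B2: IN[B2] = OUT[B1] = {a: ⊤, b: ⊤, c: 5, d: ⊤, e: ⊤, f: ⊤}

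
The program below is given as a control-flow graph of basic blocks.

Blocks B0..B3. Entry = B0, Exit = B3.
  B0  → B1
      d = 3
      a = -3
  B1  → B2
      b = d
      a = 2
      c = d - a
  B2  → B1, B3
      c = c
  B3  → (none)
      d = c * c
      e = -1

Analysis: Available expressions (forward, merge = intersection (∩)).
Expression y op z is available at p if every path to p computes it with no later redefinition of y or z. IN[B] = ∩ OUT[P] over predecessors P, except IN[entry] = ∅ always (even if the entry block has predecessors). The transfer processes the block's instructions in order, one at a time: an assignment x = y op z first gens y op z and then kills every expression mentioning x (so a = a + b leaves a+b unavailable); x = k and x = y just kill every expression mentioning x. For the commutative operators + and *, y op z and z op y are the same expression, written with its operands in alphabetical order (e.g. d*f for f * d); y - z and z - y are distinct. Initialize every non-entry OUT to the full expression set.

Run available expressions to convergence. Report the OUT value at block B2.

Answer: {d-a}

Derivation:
Fixpoint table:
  B0:   IN={}   OUT={}
  B1:   IN={}   OUT={d-a}
  B2:   IN={d-a}   OUT={d-a}
  B3:   IN={d-a}   OUT={c*c}

Merge at B2: IN[B2] = OUT[B1] = {d-a}
Applying B2's transfer function to that IN value gives OUT[B2] (row B2 above).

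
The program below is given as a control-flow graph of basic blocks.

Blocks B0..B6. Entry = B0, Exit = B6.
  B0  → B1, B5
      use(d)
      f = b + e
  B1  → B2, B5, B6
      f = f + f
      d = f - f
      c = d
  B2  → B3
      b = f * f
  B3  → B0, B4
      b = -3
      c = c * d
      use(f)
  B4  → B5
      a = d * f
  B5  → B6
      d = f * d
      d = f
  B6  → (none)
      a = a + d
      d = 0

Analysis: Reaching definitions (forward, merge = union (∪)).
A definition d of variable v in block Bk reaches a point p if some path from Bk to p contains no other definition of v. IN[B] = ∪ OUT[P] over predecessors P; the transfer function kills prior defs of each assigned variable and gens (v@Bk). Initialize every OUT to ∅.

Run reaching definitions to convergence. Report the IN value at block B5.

Converged values:
  B0: | IN={b@B3, c@B3, d@B1, f@B1} | OUT={b@B3, c@B3, d@B1, f@B0}
  B1: | IN={b@B3, c@B3, d@B1, f@B0} | OUT={b@B3, c@B1, d@B1, f@B1}
  B2: | IN={b@B3, c@B1, d@B1, f@B1} | OUT={b@B2, c@B1, d@B1, f@B1}
  B3: | IN={b@B2, c@B1, d@B1, f@B1} | OUT={b@B3, c@B3, d@B1, f@B1}
  B4: | IN={b@B3, c@B3, d@B1, f@B1} | OUT={a@B4, b@B3, c@B3, d@B1, f@B1}
  B5: | IN={a@B4, b@B3, c@B1, c@B3, d@B1, f@B0, f@B1} | OUT={a@B4, b@B3, c@B1, c@B3, d@B5, f@B0, f@B1}
  B6: | IN={a@B4, b@B3, c@B1, c@B3, d@B1, d@B5, f@B0, f@B1} | OUT={a@B6, b@B3, c@B1, c@B3, d@B6, f@B0, f@B1}

Merge at B5: IN[B5] = OUT[B0] ⊔ OUT[B1] ⊔ OUT[B4] = {a@B4, b@B3, c@B1, c@B3, d@B1, f@B0, f@B1}

Answer: {a@B4, b@B3, c@B1, c@B3, d@B1, f@B0, f@B1}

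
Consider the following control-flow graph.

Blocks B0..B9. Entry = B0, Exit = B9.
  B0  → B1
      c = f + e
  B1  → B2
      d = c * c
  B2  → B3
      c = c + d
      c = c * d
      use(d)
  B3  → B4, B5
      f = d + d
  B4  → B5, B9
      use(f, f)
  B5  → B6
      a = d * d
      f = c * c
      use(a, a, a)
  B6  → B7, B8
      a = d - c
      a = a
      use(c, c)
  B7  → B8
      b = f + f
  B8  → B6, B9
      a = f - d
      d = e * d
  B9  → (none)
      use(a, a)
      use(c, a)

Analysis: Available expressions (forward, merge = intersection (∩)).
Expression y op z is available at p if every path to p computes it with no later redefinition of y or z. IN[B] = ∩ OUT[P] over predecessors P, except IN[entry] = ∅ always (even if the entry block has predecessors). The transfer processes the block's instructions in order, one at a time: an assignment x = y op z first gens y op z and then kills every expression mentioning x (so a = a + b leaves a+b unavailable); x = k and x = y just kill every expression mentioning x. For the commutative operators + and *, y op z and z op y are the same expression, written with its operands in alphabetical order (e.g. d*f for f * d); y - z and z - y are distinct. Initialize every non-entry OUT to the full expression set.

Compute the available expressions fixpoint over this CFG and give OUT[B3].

Answer: {d+d}

Derivation:
Fixpoint table:
  B0:  IN={}  OUT={e+f}
  B1:  IN={e+f}  OUT={c*c, e+f}
  B2:  IN={c*c, e+f}  OUT={e+f}
  B3:  IN={e+f}  OUT={d+d}
  B4:  IN={d+d}  OUT={d+d}
  B5:  IN={d+d}  OUT={c*c, d*d, d+d}
  B6:  IN={c*c}  OUT={c*c, d-c}
  B7:  IN={c*c, d-c}  OUT={c*c, d-c, f+f}
  B8:  IN={c*c, d-c}  OUT={c*c}
  B9:  IN={}  OUT={}

Merge at B3: IN[B3] = OUT[B2] = {e+f}
Applying B3's transfer function to that IN value gives OUT[B3] (row B3 above).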